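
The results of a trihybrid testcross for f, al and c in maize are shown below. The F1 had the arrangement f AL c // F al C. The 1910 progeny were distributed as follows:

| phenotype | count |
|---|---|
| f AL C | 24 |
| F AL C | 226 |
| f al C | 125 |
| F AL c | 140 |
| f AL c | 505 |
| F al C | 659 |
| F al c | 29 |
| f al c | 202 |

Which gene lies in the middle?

The two rarest classes, f AL C and F al c, are the double crossovers. Comparing them with the parentals, only the c allele has switched, so c is the middle locus and the order is f – c – al.

c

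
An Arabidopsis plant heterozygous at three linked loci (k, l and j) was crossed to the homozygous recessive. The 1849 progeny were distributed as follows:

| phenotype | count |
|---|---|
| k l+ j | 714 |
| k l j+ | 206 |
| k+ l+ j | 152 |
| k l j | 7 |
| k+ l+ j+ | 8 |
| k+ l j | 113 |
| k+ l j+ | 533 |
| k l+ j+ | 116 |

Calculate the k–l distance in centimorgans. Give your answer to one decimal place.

The two most frequent reciprocal classes, k+ l j+ and k l+ j, are the parental types, so the F1 was k+ l j+ / k l+ j.
The two rarest classes, k+ l+ j+ and k l j, are the double crossovers. Comparing them with the parentals, only the l allele has switched, so l is the middle locus and the order is k – l – j.
Crossovers in the k–l interval produce the single-crossover classes k l j+ and k+ l+ j (206 + 152 = 358) plus the double crossovers (15).
RF(k–l) = (358 + 15) / 1849 = 373/1849 = 0.2017 → 20.2 centimorgans.

20.2 centimorgans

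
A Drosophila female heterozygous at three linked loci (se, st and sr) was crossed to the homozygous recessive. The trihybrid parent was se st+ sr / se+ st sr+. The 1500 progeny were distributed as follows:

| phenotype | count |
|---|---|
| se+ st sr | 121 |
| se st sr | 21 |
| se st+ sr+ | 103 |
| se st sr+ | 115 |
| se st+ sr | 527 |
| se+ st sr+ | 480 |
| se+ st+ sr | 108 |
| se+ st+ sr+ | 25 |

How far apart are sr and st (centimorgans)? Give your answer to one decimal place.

18.0 centimorgans

The two rarest classes, se st sr and se+ st+ sr+, are the double crossovers. Comparing them with the parentals, only the st allele has switched, so st is the middle locus and the order is sr – st – se.
Crossovers in the sr–st interval produce the single-crossover classes se st+ sr+ and se+ st sr (103 + 121 = 224) plus the double crossovers (46).
RF(sr–st) = (224 + 46) / 1500 = 270/1500 = 0.1800 → 18.0 centimorgans.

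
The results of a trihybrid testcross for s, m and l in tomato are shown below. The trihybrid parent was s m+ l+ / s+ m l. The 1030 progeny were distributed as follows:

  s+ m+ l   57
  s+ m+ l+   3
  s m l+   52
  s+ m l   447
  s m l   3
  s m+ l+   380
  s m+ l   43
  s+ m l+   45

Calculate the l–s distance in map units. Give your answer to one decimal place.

The two rarest classes, s+ m+ l+ and s m l, are the double crossovers. Comparing them with the parentals, only the s allele has switched, so s is the middle locus and the order is l – s – m.
Crossovers in the l–s interval produce the single-crossover classes s m+ l and s+ m l+ (43 + 45 = 88) plus the double crossovers (6).
RF(l–s) = (88 + 6) / 1030 = 94/1030 = 0.0913 → 9.1 map units.

9.1 map units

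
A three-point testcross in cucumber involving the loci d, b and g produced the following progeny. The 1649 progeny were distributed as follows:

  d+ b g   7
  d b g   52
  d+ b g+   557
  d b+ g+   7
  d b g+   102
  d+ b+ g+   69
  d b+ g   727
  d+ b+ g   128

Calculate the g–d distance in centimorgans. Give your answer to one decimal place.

The two most frequent reciprocal classes, d b+ g and d+ b g+, are the parental types, so the F1 was d b+ g / d+ b g+.
The two rarest classes, d b+ g+ and d+ b g, are the double crossovers. Comparing them with the parentals, only the g allele has switched, so g is the middle locus and the order is b – g – d.
Crossovers in the g–d interval produce the single-crossover classes d+ b+ g and d b g+ (128 + 102 = 230) plus the double crossovers (14).
RF(g–d) = (230 + 14) / 1649 = 244/1649 = 0.1480 → 14.8 centimorgans.

14.8 centimorgans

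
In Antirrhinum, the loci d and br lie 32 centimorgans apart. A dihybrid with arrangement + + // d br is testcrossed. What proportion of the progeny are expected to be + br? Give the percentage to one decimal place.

A map distance of 32 centimorgans corresponds to a recombination frequency of 0.320.
The F1 is + + / d br, so + br is a recombinant gamete class with expected frequency r/2 = 0.320/2 = 0.1600.
That is 0.1600 = 16.0% of the progeny.

16.0%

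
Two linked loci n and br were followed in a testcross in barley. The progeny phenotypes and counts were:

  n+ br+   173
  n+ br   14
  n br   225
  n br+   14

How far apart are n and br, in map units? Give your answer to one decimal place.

The two most frequent classes, n+ br+ (173) and n br (225), are the parental types, so the F1 was n+ br+ / n br.
The recombinant classes are n+ br and n br+: 14 + 14 = 28.
Recombination frequency = 28/426 = 0.0657 ≈ 6.6%, i.e. 6.6 map units.

6.6 map units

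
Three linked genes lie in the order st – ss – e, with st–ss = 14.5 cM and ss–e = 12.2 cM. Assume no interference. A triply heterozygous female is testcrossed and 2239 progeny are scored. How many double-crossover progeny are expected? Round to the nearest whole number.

40

Map distances give recombination frequencies of 0.145 and 0.122 for the two intervals.
With no interference, expected double-crossover frequency = 0.145 × 0.122 = 0.01769.
Expected number = 0.01769 × 2239 = 39.61 ≈ 40.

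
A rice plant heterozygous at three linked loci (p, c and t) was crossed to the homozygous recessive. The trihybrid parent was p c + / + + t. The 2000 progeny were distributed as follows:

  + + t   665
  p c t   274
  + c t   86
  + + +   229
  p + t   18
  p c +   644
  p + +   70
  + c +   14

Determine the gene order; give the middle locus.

p

The two rarest classes, + c + and p + t, are the double crossovers. Comparing them with the parentals, only the p allele has switched, so p is the middle locus and the order is c – p – t.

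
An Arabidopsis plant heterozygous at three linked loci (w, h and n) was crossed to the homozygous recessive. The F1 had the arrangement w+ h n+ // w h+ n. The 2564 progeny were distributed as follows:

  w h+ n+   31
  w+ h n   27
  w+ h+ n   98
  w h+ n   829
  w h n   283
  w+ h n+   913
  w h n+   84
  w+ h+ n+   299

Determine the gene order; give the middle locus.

n

The two rarest classes, w+ h n and w h+ n+, are the double crossovers. Comparing them with the parentals, only the n allele has switched, so n is the middle locus and the order is w – n – h.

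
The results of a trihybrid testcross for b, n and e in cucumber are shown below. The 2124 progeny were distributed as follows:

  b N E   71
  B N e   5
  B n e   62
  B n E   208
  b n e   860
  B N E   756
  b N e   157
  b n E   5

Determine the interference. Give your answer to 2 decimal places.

The two most frequent reciprocal classes, b n e and B N E, are the parental types, so the F1 was b n e / B N E.
The two rarest classes, b n E and B N e, are the double crossovers. Comparing them with the parentals, only the e allele has switched, so e is the middle locus and the order is n – e – b.
n–e: (365 + 10)/2124 = 0.1766; e–b: (133 + 10)/2124 = 0.0673.
Expected DCO frequency = 0.1766 × 0.0673 ≈ 0.01189; observed = 10/2124 ≈ 0.00471.
Coefficient of coincidence = 0.00471/0.01189 ≈ 0.40; interference = 1 − 0.40 = 0.60.

0.60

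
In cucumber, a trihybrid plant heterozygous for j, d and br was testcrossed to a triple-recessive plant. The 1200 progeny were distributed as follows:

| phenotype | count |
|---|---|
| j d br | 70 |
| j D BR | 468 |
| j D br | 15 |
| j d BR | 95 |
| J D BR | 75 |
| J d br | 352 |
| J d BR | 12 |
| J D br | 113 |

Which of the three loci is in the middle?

br

The two most frequent reciprocal classes, J d br and j D BR, are the parental types, so the F1 was J d br / j D BR.
The two rarest classes, J d BR and j D br, are the double crossovers. Comparing them with the parentals, only the br allele has switched, so br is the middle locus and the order is j – br – d.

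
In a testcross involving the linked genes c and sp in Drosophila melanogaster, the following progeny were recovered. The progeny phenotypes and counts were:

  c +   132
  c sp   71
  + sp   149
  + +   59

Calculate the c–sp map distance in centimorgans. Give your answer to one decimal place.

31.6 centimorgans

The two most frequent classes, + sp (149) and c + (132), are the parental types, so the F1 was + sp / c +.
The recombinant classes are + + and c sp: 59 + 71 = 130.
Recombination frequency = 130/411 = 0.3163 ≈ 31.6%, i.e. 31.6 centimorgans.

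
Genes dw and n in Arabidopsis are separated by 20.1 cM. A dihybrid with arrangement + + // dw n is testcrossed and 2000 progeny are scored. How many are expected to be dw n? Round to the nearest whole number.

A map distance of 20.1 cM corresponds to a recombination frequency of 0.201.
The F1 is + + / dw n, so dw n is a parental gamete class with expected frequency (1 − r)/2 = 0.799/2 = 0.3995.
Expected number = 0.3995 × 2000 = 799.00 ≈ 799.

799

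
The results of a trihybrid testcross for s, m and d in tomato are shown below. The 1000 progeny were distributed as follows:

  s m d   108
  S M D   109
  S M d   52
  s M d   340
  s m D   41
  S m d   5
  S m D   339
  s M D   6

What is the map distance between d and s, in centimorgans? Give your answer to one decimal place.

10.4 centimorgans

The two most frequent reciprocal classes, s M d and S m D, are the parental types, so the F1 was s M d / S m D.
The two rarest classes, s M D and S m d, are the double crossovers. Comparing them with the parentals, only the d allele has switched, so d is the middle locus and the order is m – d – s.
Crossovers in the d–s interval produce the single-crossover classes S M d and s m D (52 + 41 = 93) plus the double crossovers (11).
RF(d–s) = (93 + 11) / 1000 = 104/1000 = 0.1040 → 10.4 centimorgans.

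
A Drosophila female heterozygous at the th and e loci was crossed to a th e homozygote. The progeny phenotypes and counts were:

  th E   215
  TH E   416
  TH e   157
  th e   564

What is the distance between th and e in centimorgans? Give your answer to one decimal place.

The two most frequent classes, TH E (416) and th e (564), are the parental types, so the F1 was TH E / th e.
The recombinant classes are TH e and th E: 157 + 215 = 372.
Recombination frequency = 372/1352 = 0.2751 ≈ 27.5%, i.e. 27.5 centimorgans.

27.5 centimorgans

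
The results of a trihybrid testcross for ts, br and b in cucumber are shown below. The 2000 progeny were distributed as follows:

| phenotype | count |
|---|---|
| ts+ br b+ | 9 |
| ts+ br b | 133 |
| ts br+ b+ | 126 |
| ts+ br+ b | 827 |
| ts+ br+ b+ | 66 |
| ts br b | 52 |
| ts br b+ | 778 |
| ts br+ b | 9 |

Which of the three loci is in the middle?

ts

The two most frequent reciprocal classes, ts br b+ and ts+ br+ b, are the parental types, so the F1 was ts br b+ / ts+ br+ b.
The two rarest classes, ts+ br b+ and ts br+ b, are the double crossovers. Comparing them with the parentals, only the ts allele has switched, so ts is the middle locus and the order is br – ts – b.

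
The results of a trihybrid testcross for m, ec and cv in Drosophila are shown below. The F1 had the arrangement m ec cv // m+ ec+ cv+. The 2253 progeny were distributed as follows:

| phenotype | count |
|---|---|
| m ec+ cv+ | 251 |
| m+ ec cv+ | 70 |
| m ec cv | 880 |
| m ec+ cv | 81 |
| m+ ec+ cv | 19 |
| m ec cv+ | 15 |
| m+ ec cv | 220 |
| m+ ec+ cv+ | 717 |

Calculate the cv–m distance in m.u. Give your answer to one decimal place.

The two rarest classes, m ec cv+ and m+ ec+ cv, are the double crossovers. Comparing them with the parentals, only the cv allele has switched, so cv is the middle locus and the order is m – cv – ec.
Crossovers in the m–cv interval produce the single-crossover classes m+ ec cv and m ec+ cv+ (220 + 251 = 471) plus the double crossovers (34).
RF(m–cv) = (471 + 34) / 2253 = 505/2253 = 0.2241 → 22.4 m.u.

22.4 m.u.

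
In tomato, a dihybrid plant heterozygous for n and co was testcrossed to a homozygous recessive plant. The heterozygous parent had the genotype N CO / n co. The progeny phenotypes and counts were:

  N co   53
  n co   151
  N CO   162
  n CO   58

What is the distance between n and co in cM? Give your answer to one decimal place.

26.2 cM

The recombinant classes are N co and n CO: 53 + 58 = 111.
Recombination frequency = 111/424 = 0.2618 ≈ 26.2%, i.e. 26.2 cM.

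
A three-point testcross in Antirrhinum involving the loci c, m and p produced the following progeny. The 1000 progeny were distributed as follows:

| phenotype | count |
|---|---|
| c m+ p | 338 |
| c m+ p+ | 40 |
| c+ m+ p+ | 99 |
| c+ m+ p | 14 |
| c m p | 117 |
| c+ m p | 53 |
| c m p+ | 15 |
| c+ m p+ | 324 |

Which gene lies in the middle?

c

The two most frequent reciprocal classes, c+ m p+ and c m+ p, are the parental types, so the F1 was c+ m p+ / c m+ p.
The two rarest classes, c m p+ and c+ m+ p, are the double crossovers. Comparing them with the parentals, only the c allele has switched, so c is the middle locus and the order is m – c – p.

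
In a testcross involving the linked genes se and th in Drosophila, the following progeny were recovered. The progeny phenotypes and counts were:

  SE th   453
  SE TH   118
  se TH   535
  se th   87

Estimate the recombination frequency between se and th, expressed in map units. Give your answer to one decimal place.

17.2 map units

The two most frequent classes, SE th (453) and se TH (535), are the parental types, so the F1 was SE th / se TH.
The recombinant classes are SE TH and se th: 118 + 87 = 205.
Recombination frequency = 205/1193 = 0.1718 ≈ 17.2%, i.e. 17.2 map units.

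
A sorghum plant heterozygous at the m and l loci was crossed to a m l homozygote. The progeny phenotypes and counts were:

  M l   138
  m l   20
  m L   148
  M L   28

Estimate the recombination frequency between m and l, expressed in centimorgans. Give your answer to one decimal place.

The two most frequent classes, M l (138) and m L (148), are the parental types, so the F1 was M l / m L.
The recombinant classes are M L and m l: 28 + 20 = 48.
Recombination frequency = 48/334 = 0.1437 ≈ 14.4%, i.e. 14.4 centimorgans.

14.4 centimorgans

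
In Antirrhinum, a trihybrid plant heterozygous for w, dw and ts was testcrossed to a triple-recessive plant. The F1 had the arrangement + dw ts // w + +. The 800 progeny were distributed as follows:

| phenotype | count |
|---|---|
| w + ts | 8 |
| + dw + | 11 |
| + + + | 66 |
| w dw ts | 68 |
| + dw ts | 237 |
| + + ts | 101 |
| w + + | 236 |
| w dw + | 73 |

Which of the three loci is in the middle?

The two rarest classes, + dw + and w + ts, are the double crossovers. Comparing them with the parentals, only the ts allele has switched, so ts is the middle locus and the order is dw – ts – w.

ts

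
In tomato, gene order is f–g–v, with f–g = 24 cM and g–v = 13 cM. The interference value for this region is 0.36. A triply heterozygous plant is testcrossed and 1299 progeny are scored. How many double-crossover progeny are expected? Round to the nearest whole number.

26

Map distances give recombination frequencies of 0.240 and 0.130 for the two intervals.
With interference 0.36 (so coincidence = 0.64), expected double-crossover frequency = 0.240 × 0.130 × 0.64 = 0.01997.
Expected number = 0.01997 × 1299 = 25.94 ≈ 26.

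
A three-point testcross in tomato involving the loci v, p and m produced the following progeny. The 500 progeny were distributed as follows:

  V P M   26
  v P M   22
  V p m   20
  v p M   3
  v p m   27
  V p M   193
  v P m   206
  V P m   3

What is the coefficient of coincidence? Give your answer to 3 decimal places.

The two most frequent reciprocal classes, v P m and V p M, are the parental types, so the F1 was v P m / V p M.
The two rarest classes, V P m and v p M, are the double crossovers. Comparing them with the parentals, only the v allele has switched, so v is the middle locus and the order is m – v – p.
m–v: (42 + 6)/500 = 0.0960; v–p: (53 + 6)/500 = 0.1180.
Expected DCO frequency = 0.0960 × 0.1180 ≈ 0.01133; observed = 6/500 ≈ 0.01200.
Coefficient of coincidence = 0.01200/0.01133 ≈ 1.059.

1.059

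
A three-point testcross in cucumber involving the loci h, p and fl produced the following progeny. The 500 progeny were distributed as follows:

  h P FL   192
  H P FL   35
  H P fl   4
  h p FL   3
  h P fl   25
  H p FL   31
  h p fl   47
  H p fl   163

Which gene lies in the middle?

The two most frequent reciprocal classes, h P FL and H p fl, are the parental types, so the F1 was h P FL / H p fl.
The two rarest classes, h p FL and H P fl, are the double crossovers. Comparing them with the parentals, only the p allele has switched, so p is the middle locus and the order is h – p – fl.

p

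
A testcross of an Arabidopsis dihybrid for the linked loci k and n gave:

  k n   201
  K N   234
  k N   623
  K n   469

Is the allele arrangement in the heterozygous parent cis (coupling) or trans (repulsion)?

trans

The two most frequent classes are K n (469) and k N (623); these are the parental (non-recombinant) types.
So the F1 carried K n on one chromosome and k N on the other — the recessive alleles are on opposite chromosomes (trans / repulsion).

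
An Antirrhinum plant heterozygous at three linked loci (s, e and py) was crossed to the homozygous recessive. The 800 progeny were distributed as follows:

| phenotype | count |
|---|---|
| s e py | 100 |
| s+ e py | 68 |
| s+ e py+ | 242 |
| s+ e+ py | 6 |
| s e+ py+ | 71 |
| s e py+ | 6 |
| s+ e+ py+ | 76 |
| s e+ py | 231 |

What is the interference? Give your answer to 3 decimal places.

The two most frequent reciprocal classes, s+ e py+ and s e+ py, are the parental types, so the F1 was s+ e py+ / s e+ py.
The two rarest classes, s e py+ and s+ e+ py, are the double crossovers. Comparing them with the parentals, only the s allele has switched, so s is the middle locus and the order is py – s – e.
py–s: (139 + 12)/800 = 0.1888; s–e: (176 + 12)/800 = 0.2350.
Expected DCO frequency = 0.1888 × 0.2350 ≈ 0.04437; observed = 12/800 ≈ 0.01500.
Coefficient of coincidence = 0.01500/0.04437 ≈ 0.338; interference = 1 − 0.338 = 0.662.

0.662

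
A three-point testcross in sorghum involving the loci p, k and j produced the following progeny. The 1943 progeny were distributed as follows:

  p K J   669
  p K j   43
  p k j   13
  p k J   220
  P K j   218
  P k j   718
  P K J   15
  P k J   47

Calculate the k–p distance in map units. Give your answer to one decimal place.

24.0 map units

The two most frequent reciprocal classes, p K J and P k j, are the parental types, so the F1 was p K J / P k j.
The two rarest classes, P K J and p k j, are the double crossovers. Comparing them with the parentals, only the p allele has switched, so p is the middle locus and the order is j – p – k.
Crossovers in the p–k interval produce the single-crossover classes p k J and P K j (220 + 218 = 438) plus the double crossovers (28).
RF(p–k) = (438 + 28) / 1943 = 466/1943 = 0.2398 → 24.0 map units.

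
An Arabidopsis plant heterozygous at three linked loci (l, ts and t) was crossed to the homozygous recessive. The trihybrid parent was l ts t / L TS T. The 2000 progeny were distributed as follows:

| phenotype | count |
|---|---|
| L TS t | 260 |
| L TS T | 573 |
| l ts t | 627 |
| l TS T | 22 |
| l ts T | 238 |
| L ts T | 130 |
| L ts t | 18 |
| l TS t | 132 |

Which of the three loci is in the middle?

The two rarest classes, L ts t and l TS T, are the double crossovers. Comparing them with the parentals, only the l allele has switched, so l is the middle locus and the order is ts – l – t.

l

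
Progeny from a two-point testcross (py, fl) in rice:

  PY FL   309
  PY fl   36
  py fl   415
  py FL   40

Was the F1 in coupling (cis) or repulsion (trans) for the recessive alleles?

The two most frequent classes are PY FL (309) and py fl (415); these are the parental (non-recombinant) types.
So the F1 carried PY FL on one chromosome and py fl on the other — the recessive alleles are on the same chromosome (cis / coupling).

cis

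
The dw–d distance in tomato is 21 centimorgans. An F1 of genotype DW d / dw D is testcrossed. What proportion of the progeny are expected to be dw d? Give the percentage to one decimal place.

A map distance of 21 centimorgans corresponds to a recombination frequency of 0.210.
The F1 is DW d / dw D, so dw d is a recombinant gamete class with expected frequency r/2 = 0.210/2 = 0.1050.
That is 0.1050 = 10.5% of the progeny.

10.5%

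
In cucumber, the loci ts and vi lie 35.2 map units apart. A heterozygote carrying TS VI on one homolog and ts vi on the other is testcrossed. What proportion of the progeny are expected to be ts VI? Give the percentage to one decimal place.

17.6%

A map distance of 35.2 map units corresponds to a recombination frequency of 0.352.
The F1 is TS VI / ts vi, so ts VI is a recombinant gamete class with expected frequency r/2 = 0.352/2 = 0.1760.
That is 0.1760 = 17.6% of the progeny.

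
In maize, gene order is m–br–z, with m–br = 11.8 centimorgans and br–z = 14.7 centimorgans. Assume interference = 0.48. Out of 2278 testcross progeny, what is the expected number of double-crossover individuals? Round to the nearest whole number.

21

Map distances give recombination frequencies of 0.118 and 0.147 for the two intervals.
With interference 0.48 (so coincidence = 0.52), expected double-crossover frequency = 0.118 × 0.147 × 0.52 = 0.00902.
Expected number = 0.00902 × 2278 = 20.55 ≈ 21.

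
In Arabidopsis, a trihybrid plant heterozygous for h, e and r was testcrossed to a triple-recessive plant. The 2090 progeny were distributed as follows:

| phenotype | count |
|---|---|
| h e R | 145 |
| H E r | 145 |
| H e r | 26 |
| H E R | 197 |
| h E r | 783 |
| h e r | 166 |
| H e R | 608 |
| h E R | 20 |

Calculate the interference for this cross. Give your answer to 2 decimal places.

The two most frequent reciprocal classes, h E r and H e R, are the parental types, so the F1 was h E r / H e R.
The two rarest classes, h E R and H e r, are the double crossovers. Comparing them with the parentals, only the r allele has switched, so r is the middle locus and the order is h – r – e.
h–r: (290 + 46)/2090 = 0.1608; r–e: (363 + 46)/2090 = 0.1957.
Expected DCO frequency = 0.1608 × 0.1957 ≈ 0.03147; observed = 46/2090 ≈ 0.02201.
Coefficient of coincidence = 0.02201/0.03147 ≈ 0.70; interference = 1 − 0.70 = 0.30.

0.30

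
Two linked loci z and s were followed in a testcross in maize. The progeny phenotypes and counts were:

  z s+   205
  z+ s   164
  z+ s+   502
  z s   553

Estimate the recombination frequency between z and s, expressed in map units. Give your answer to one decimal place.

25.9 map units

The two most frequent classes, z+ s+ (502) and z s (553), are the parental types, so the F1 was z+ s+ / z s.
The recombinant classes are z+ s and z s+: 164 + 205 = 369.
Recombination frequency = 369/1424 = 0.2591 ≈ 25.9%, i.e. 25.9 map units.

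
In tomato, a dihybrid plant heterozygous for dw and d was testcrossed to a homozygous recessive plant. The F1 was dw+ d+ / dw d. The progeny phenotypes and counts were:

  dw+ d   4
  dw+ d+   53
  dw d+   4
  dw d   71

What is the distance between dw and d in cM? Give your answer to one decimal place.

The recombinant classes are dw+ d and dw d+: 4 + 4 = 8.
Recombination frequency = 8/132 = 0.0606 ≈ 6.1%, i.e. 6.1 cM.

6.1 cM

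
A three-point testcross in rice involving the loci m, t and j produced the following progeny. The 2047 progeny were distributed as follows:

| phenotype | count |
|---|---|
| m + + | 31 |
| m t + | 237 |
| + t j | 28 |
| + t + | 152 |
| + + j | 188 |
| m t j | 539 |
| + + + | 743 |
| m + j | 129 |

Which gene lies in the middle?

The two most frequent reciprocal classes, m t j and + + +, are the parental types, so the F1 was m t j / + + +.
The two rarest classes, + t j and m + +, are the double crossovers. Comparing them with the parentals, only the m allele has switched, so m is the middle locus and the order is j – m – t.

m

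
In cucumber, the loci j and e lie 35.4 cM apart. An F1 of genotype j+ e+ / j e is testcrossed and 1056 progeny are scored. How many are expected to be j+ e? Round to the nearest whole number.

A map distance of 35.4 cM corresponds to a recombination frequency of 0.354.
The F1 is j+ e+ / j e, so j+ e is a recombinant gamete class with expected frequency r/2 = 0.354/2 = 0.1770.
Expected number = 0.1770 × 1056 = 186.91 ≈ 187.

187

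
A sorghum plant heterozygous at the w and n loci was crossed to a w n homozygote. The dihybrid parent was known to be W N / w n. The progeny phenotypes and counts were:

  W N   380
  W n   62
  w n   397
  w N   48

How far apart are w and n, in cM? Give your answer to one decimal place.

12.4 cM

The recombinant classes are W n and w N: 62 + 48 = 110.
Recombination frequency = 110/887 = 0.1240 ≈ 12.4%, i.e. 12.4 cM.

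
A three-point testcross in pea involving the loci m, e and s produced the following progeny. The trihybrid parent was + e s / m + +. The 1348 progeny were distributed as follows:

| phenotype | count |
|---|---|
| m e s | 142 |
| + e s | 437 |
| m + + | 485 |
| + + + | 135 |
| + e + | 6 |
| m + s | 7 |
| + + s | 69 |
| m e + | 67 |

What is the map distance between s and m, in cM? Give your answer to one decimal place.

21.5 cM

The two rarest classes, + e + and m + s, are the double crossovers. Comparing them with the parentals, only the s allele has switched, so s is the middle locus and the order is e – s – m.
Crossovers in the s–m interval produce the single-crossover classes m e s and + + + (142 + 135 = 277) plus the double crossovers (13).
RF(s–m) = (277 + 13) / 1348 = 290/1348 = 0.2151 → 21.5 cM.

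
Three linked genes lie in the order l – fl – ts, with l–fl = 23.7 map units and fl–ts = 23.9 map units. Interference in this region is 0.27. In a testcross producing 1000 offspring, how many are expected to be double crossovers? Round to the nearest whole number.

41

Map distances give recombination frequencies of 0.237 and 0.239 for the two intervals.
With interference 0.27 (so coincidence = 0.73), expected double-crossover frequency = 0.237 × 0.239 × 0.73 = 0.04135.
Expected number = 0.04135 × 1000 = 41.35 ≈ 41.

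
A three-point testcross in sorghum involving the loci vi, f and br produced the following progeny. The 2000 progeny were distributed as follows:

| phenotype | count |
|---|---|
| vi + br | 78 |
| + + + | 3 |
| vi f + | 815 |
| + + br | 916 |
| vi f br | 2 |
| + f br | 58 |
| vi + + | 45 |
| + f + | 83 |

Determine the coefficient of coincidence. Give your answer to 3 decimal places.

0.558

The two most frequent reciprocal classes, + + br and vi f +, are the parental types, so the F1 was + + br / vi f +.
The two rarest classes, + + + and vi f br, are the double crossovers. Comparing them with the parentals, only the br allele has switched, so br is the middle locus and the order is vi – br – f.
vi–br: (161 + 5)/2000 = 0.0830; br–f: (103 + 5)/2000 = 0.0540.
Expected DCO frequency = 0.0830 × 0.0540 ≈ 0.00448; observed = 5/2000 ≈ 0.00250.
Coefficient of coincidence = 0.00250/0.00448 ≈ 0.558.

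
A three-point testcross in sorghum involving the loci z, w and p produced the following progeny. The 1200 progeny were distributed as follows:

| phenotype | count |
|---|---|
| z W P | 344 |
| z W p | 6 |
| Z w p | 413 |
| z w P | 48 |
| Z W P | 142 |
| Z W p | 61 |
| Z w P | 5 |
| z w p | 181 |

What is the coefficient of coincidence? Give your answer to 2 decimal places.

The two most frequent reciprocal classes, z W P and Z w p, are the parental types, so the F1 was z W P / Z w p.
The two rarest classes, z W p and Z w P, are the double crossovers. Comparing them with the parentals, only the p allele has switched, so p is the middle locus and the order is w – p – z.
w–p: (109 + 11)/1200 = 0.1000; p–z: (323 + 11)/1200 = 0.2783.
Expected DCO frequency = 0.1000 × 0.2783 ≈ 0.02783; observed = 11/1200 ≈ 0.00917.
Coefficient of coincidence = 0.00917/0.02783 ≈ 0.33.

0.33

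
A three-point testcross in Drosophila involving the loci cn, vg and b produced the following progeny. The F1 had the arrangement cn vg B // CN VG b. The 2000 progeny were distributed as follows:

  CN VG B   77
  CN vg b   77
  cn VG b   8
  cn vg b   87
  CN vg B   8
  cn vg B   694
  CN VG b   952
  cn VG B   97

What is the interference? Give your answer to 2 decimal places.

The two rarest classes, CN vg B and cn VG b, are the double crossovers. Comparing them with the parentals, only the cn allele has switched, so cn is the middle locus and the order is vg – cn – b.
vg–cn: (174 + 16)/2000 = 0.0950; cn–b: (164 + 16)/2000 = 0.0900.
Expected DCO frequency = 0.0950 × 0.0900 ≈ 0.00855; observed = 16/2000 ≈ 0.00800.
Coefficient of coincidence = 0.00800/0.00855 ≈ 0.94; interference = 1 − 0.94 = 0.06.

0.06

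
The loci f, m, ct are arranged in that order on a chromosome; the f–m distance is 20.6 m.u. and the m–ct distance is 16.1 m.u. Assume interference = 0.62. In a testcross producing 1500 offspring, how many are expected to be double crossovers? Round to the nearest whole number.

19

Map distances give recombination frequencies of 0.206 and 0.161 for the two intervals.
With interference 0.62 (so coincidence = 0.38), expected double-crossover frequency = 0.206 × 0.161 × 0.38 = 0.01260.
Expected number = 0.01260 × 1500 = 18.90 ≈ 19.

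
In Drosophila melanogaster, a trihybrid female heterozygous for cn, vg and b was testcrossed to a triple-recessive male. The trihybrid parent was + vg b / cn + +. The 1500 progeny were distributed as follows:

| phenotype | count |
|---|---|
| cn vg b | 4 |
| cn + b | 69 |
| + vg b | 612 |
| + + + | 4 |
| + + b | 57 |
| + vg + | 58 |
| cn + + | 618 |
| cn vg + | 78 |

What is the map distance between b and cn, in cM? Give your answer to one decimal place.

The two rarest classes, cn vg b and + + +, are the double crossovers. Comparing them with the parentals, only the cn allele has switched, so cn is the middle locus and the order is vg – cn – b.
Crossovers in the cn–b interval produce the single-crossover classes + vg + and cn + b (58 + 69 = 127) plus the double crossovers (8).
RF(cn–b) = (127 + 8) / 1500 = 135/1500 = 0.0900 → 9.0 cM.

9.0 cM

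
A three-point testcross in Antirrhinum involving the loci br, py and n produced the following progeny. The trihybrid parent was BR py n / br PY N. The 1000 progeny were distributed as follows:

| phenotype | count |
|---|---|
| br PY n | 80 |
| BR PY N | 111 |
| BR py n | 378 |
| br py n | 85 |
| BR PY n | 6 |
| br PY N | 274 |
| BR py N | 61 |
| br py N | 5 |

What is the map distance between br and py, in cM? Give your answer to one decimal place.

The two rarest classes, BR PY n and br py N, are the double crossovers. Comparing them with the parentals, only the py allele has switched, so py is the middle locus and the order is br – py – n.
Crossovers in the br–py interval produce the single-crossover classes br py n and BR PY N (85 + 111 = 196) plus the double crossovers (11).
RF(br–py) = (196 + 11) / 1000 = 207/1000 = 0.2070 → 20.7 cM.

20.7 cM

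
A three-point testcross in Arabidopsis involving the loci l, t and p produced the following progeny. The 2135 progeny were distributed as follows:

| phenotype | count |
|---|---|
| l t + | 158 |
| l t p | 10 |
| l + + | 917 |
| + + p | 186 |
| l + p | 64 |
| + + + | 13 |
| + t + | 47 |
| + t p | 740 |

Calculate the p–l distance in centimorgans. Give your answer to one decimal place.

The two most frequent reciprocal classes, l + + and + t p, are the parental types, so the F1 was l + + / + t p.
The two rarest classes, + + + and l t p, are the double crossovers. Comparing them with the parentals, only the l allele has switched, so l is the middle locus and the order is p – l – t.
Crossovers in the p–l interval produce the single-crossover classes l + p and + t + (64 + 47 = 111) plus the double crossovers (23).
RF(p–l) = (111 + 23) / 2135 = 134/2135 = 0.0628 → 6.3 centimorgans.

6.3 centimorgans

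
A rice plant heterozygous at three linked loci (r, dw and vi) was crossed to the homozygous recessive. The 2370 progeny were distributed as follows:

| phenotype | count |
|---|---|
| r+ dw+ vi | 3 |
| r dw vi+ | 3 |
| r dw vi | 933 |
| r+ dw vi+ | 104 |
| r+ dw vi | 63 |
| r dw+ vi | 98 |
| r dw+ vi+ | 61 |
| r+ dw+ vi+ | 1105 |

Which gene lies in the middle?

The two most frequent reciprocal classes, r+ dw+ vi+ and r dw vi, are the parental types, so the F1 was r+ dw+ vi+ / r dw vi.
The two rarest classes, r+ dw+ vi and r dw vi+, are the double crossovers. Comparing them with the parentals, only the vi allele has switched, so vi is the middle locus and the order is dw – vi – r.

vi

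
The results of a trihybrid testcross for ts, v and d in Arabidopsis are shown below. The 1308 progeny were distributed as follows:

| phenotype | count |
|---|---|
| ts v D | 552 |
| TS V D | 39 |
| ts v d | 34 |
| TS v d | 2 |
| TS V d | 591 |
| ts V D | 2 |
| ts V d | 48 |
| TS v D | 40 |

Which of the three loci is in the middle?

The two most frequent reciprocal classes, ts v D and TS V d, are the parental types, so the F1 was ts v D / TS V d.
The two rarest classes, ts V D and TS v d, are the double crossovers. Comparing them with the parentals, only the v allele has switched, so v is the middle locus and the order is d – v – ts.

v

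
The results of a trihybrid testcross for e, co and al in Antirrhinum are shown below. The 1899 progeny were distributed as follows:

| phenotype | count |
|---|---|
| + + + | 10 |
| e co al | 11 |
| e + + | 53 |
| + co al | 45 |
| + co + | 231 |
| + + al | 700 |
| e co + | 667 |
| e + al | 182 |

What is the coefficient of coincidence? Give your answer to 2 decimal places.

The two most frequent reciprocal classes, + + al and e co +, are the parental types, so the F1 was + + al / e co +.
The two rarest classes, + + + and e co al, are the double crossovers. Comparing them with the parentals, only the al allele has switched, so al is the middle locus and the order is co – al – e.
co–al: (98 + 21)/1899 = 0.0627; al–e: (413 + 21)/1899 = 0.2285.
Expected DCO frequency = 0.0627 × 0.2285 ≈ 0.01433; observed = 21/1899 ≈ 0.01106.
Coefficient of coincidence = 0.01106/0.01433 ≈ 0.77.

0.77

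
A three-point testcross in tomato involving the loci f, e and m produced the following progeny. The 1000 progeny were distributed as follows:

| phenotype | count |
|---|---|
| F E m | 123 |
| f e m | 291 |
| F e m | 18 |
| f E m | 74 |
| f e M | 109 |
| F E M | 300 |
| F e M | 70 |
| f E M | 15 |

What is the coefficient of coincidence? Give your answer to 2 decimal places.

The two most frequent reciprocal classes, f e m and F E M, are the parental types, so the F1 was f e m / F E M.
The two rarest classes, F e m and f E M, are the double crossovers. Comparing them with the parentals, only the f allele has switched, so f is the middle locus and the order is e – f – m.
e–f: (144 + 33)/1000 = 0.1770; f–m: (232 + 33)/1000 = 0.2650.
Expected DCO frequency = 0.1770 × 0.2650 ≈ 0.04691; observed = 33/1000 ≈ 0.03300.
Coefficient of coincidence = 0.03300/0.04691 ≈ 0.70.

0.70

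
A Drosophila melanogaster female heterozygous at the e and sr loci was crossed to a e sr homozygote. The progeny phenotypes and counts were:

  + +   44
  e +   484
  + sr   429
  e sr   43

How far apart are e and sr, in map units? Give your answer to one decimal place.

The two most frequent classes, + sr (429) and e + (484), are the parental types, so the F1 was + sr / e +.
The recombinant classes are + + and e sr: 44 + 43 = 87.
Recombination frequency = 87/1000 = 0.0870 ≈ 8.7%, i.e. 8.7 map units.

8.7 map units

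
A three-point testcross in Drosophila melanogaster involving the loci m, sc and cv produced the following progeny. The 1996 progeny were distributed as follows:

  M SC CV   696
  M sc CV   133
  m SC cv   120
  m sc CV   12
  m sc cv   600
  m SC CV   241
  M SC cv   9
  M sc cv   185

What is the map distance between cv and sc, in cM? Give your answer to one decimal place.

13.7 cM

The two most frequent reciprocal classes, m sc cv and M SC CV, are the parental types, so the F1 was m sc cv / M SC CV.
The two rarest classes, m sc CV and M SC cv, are the double crossovers. Comparing them with the parentals, only the cv allele has switched, so cv is the middle locus and the order is m – cv – sc.
Crossovers in the cv–sc interval produce the single-crossover classes m SC cv and M sc CV (120 + 133 = 253) plus the double crossovers (21).
RF(cv–sc) = (253 + 21) / 1996 = 274/1996 = 0.1373 → 13.7 cM.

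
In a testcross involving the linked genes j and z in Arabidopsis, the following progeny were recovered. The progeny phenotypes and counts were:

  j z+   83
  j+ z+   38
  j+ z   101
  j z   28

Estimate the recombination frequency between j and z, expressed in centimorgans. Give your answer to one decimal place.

The two most frequent classes, j+ z (101) and j z+ (83), are the parental types, so the F1 was j+ z / j z+.
The recombinant classes are j+ z+ and j z: 38 + 28 = 66.
Recombination frequency = 66/250 = 0.2640 ≈ 26.4%, i.e. 26.4 centimorgans.

26.4 centimorgans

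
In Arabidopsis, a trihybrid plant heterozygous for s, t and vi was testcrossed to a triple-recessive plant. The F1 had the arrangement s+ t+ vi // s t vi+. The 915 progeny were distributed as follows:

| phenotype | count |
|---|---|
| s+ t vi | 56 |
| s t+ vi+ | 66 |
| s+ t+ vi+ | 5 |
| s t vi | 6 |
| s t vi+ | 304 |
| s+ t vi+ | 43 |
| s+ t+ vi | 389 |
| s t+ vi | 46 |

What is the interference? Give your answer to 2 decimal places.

0.24

The two rarest classes, s+ t+ vi+ and s t vi, are the double crossovers. Comparing them with the parentals, only the vi allele has switched, so vi is the middle locus and the order is s – vi – t.
s–vi: (89 + 11)/915 = 0.1093; vi–t: (122 + 11)/915 = 0.1454.
Expected DCO frequency = 0.1093 × 0.1454 ≈ 0.01589; observed = 11/915 ≈ 0.01202.
Coefficient of coincidence = 0.01202/0.01589 ≈ 0.76; interference = 1 − 0.76 = 0.24.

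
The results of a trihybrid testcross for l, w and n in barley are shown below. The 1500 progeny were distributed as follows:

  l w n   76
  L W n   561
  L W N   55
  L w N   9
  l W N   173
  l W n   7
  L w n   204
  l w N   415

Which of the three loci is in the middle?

The two most frequent reciprocal classes, l w N and L W n, are the parental types, so the F1 was l w N / L W n.
The two rarest classes, L w N and l W n, are the double crossovers. Comparing them with the parentals, only the l allele has switched, so l is the middle locus and the order is w – l – n.

l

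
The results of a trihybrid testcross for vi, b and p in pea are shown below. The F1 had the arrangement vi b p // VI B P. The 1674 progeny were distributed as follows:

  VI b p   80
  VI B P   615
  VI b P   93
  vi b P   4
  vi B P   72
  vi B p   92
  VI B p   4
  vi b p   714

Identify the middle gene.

p

The two rarest classes, vi b P and VI B p, are the double crossovers. Comparing them with the parentals, only the p allele has switched, so p is the middle locus and the order is vi – p – b.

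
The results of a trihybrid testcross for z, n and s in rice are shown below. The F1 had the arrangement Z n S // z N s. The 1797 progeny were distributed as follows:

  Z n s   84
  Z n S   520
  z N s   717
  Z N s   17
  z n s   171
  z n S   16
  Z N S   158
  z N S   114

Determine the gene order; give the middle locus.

The two rarest classes, z n S and Z N s, are the double crossovers. Comparing them with the parentals, only the z allele has switched, so z is the middle locus and the order is n – z – s.

z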